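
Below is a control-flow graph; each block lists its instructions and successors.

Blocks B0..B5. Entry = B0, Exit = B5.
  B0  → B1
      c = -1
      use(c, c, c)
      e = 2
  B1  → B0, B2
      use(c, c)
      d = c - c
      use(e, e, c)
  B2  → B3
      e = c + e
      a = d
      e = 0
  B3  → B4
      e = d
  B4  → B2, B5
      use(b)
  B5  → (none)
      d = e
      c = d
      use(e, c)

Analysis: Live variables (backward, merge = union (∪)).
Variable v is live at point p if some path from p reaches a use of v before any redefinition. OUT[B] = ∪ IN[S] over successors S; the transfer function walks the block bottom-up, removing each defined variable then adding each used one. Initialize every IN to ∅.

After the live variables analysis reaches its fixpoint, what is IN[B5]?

Answer: {e}

Trace:
Per-block solution:
  B0:   IN={b}   OUT={b, c, e}
  B1:   IN={b, c, e}   OUT={b, c, d, e}
  B2:   IN={b, c, d, e}   OUT={b, c, d}
  B3:   IN={b, c, d}   OUT={b, c, d, e}
  B4:   IN={b, c, d, e}   OUT={b, c, d, e}
  B5:   IN={e}   OUT={}

B5 is the boundary node: OUT[B5] = {}
Applying B5's transfer function to that OUT value gives IN[B5] (row B5 above).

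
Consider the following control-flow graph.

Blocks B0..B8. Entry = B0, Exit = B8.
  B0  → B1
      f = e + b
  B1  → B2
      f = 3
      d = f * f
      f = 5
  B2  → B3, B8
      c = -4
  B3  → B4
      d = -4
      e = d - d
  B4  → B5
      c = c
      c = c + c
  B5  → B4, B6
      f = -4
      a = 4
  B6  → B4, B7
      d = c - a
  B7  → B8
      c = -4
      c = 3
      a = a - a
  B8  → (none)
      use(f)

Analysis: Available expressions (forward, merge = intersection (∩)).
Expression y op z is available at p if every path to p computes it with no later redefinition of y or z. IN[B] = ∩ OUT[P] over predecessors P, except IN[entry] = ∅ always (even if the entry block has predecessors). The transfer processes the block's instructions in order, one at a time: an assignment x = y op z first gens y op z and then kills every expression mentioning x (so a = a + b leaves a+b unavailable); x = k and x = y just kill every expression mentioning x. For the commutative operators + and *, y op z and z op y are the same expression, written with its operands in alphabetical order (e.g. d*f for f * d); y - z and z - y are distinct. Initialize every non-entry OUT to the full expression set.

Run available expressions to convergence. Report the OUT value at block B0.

Answer: {b+e}

Trace:
Fixpoint table:
  B0:  IN={}  OUT={b+e}
  B1:  IN={b+e}  OUT={b+e}
  B2:  IN={b+e}  OUT={b+e}
  B3:  IN={b+e}  OUT={d-d}
  B4:  IN={}  OUT={}
  B5:  IN={}  OUT={}
  B6:  IN={}  OUT={c-a}
  B7:  IN={c-a}  OUT={}
  B8:  IN={}  OUT={}

B0 is the boundary node: IN[B0] = {}
Applying B0's transfer function to that IN value gives OUT[B0] (row B0 above).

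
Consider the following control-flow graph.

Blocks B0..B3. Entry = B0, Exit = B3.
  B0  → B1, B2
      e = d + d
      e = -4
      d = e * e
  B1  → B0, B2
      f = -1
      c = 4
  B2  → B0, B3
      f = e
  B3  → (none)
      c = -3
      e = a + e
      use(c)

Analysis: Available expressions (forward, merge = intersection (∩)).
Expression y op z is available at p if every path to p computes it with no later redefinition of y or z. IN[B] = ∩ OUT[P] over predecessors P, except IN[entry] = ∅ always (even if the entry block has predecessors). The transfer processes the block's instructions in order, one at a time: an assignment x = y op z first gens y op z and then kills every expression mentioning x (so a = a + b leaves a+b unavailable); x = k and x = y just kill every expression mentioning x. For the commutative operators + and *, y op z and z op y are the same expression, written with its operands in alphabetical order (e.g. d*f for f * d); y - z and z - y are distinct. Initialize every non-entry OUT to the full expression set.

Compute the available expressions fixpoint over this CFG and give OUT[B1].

Converged values:
  B0: | IN={} | OUT={e*e}
  B1: | IN={e*e} | OUT={e*e}
  B2: | IN={e*e} | OUT={e*e}
  B3: | IN={e*e} | OUT={}

Merge at B1: IN[B1] = OUT[B0] = {e*e}
Applying B1's transfer function to that IN value gives OUT[B1] (row B1 above).

Answer: {e*e}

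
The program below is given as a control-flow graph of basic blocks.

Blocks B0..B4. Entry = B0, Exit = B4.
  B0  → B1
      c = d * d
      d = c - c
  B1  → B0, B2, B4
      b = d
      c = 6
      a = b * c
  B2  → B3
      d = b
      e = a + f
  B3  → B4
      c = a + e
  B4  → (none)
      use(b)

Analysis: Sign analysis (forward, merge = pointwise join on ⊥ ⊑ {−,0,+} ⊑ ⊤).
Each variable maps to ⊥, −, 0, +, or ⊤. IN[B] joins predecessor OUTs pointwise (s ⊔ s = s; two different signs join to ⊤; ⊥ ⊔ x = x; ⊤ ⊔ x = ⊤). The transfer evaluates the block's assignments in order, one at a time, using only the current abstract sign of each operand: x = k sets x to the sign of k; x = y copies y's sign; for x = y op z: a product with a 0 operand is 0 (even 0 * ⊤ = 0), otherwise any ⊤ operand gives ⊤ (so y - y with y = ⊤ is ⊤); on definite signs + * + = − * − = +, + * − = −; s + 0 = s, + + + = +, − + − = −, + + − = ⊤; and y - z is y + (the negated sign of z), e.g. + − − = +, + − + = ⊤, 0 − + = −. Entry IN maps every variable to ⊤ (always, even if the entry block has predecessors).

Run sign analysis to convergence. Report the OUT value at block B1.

Fixpoint table:
  B0:  IN=(all ⊤)  OUT=(all ⊤)
  B1:  IN=(all ⊤)  OUT={c:+; rest ⊤}
  B2:  IN={c:+; rest ⊤}  OUT={c:+; rest ⊤}
  B3:  IN={c:+; rest ⊤}  OUT=(all ⊤)
  B4:  IN=(all ⊤)  OUT=(all ⊤)

Merge at B1: IN[B1] = OUT[B0] = {a: ⊤, b: ⊤, c: ⊤, d: ⊤, e: ⊤, f: ⊤}
Applying B1's transfer function to that IN value gives OUT[B1] (row B1 above).

Answer: {a: ⊤, b: ⊤, c: +, d: ⊤, e: ⊤, f: ⊤}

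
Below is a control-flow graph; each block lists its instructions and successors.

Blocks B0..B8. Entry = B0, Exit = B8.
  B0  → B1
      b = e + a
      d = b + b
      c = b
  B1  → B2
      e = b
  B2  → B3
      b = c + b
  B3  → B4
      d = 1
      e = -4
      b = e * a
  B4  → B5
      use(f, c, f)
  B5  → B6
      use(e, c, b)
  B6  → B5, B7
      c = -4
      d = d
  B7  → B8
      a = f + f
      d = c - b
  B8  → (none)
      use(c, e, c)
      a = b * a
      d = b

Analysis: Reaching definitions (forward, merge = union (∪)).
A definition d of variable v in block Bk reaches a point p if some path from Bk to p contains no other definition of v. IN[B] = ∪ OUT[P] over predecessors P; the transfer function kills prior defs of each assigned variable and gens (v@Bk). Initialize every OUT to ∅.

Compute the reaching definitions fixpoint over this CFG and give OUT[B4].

Fixpoint table:
  B0: | IN={} | OUT={b@B0, c@B0, d@B0}
  B1: | IN={b@B0, c@B0, d@B0} | OUT={b@B0, c@B0, d@B0, e@B1}
  B2: | IN={b@B0, c@B0, d@B0, e@B1} | OUT={b@B2, c@B0, d@B0, e@B1}
  B3: | IN={b@B2, c@B0, d@B0, e@B1} | OUT={b@B3, c@B0, d@B3, e@B3}
  B4: | IN={b@B3, c@B0, d@B3, e@B3} | OUT={b@B3, c@B0, d@B3, e@B3}
  B5: | IN={b@B3, c@B0, c@B6, d@B3, d@B6, e@B3} | OUT={b@B3, c@B0, c@B6, d@B3, d@B6, e@B3}
  B6: | IN={b@B3, c@B0, c@B6, d@B3, d@B6, e@B3} | OUT={b@B3, c@B6, d@B6, e@B3}
  B7: | IN={b@B3, c@B6, d@B6, e@B3} | OUT={a@B7, b@B3, c@B6, d@B7, e@B3}
  B8: | IN={a@B7, b@B3, c@B6, d@B7, e@B3} | OUT={a@B8, b@B3, c@B6, d@B8, e@B3}

Merge at B4: IN[B4] = OUT[B3] = {b@B3, c@B0, d@B3, e@B3}
Applying B4's transfer function to that IN value gives OUT[B4] (row B4 above).

Answer: {b@B3, c@B0, d@B3, e@B3}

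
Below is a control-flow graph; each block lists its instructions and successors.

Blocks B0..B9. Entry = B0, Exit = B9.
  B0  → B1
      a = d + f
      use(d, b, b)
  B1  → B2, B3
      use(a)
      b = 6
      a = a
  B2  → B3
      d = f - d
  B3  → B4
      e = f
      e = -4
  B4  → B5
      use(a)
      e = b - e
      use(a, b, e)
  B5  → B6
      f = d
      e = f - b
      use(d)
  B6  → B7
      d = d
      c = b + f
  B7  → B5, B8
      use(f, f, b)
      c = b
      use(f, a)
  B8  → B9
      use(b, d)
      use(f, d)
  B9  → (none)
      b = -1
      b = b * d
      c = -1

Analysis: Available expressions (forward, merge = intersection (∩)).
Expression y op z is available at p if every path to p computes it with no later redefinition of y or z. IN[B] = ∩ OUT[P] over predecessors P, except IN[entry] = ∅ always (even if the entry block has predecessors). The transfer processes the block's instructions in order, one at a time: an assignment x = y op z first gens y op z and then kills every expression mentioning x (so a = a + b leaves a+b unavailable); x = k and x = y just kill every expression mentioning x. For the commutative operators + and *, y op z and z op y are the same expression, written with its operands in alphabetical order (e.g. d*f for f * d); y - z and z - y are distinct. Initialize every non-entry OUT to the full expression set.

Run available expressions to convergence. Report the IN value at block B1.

Answer: {d+f}

Trace:
Fixpoint table:
  B0:   IN={}   OUT={d+f}
  B1:   IN={d+f}   OUT={d+f}
  B2:   IN={d+f}   OUT={}
  B3:   IN={}   OUT={}
  B4:   IN={}   OUT={}
  B5:   IN={}   OUT={f-b}
  B6:   IN={f-b}   OUT={b+f, f-b}
  B7:   IN={b+f, f-b}   OUT={b+f, f-b}
  B8:   IN={b+f, f-b}   OUT={b+f, f-b}
  B9:   IN={b+f, f-b}   OUT={}

Merge at B1: IN[B1] = OUT[B0] = {d+f}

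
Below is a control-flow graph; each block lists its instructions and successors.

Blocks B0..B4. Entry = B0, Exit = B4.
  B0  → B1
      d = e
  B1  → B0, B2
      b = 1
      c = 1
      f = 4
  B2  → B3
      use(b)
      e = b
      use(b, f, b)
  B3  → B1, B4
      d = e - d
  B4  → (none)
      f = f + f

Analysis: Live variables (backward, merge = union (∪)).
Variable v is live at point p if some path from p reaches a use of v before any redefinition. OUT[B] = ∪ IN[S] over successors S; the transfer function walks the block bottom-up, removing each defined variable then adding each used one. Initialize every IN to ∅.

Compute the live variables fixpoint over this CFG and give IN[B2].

Answer: {b, d, f}

Trace:
Converged values:
  B0: | IN={e} | OUT={d, e}
  B1: | IN={d, e} | OUT={b, d, e, f}
  B2: | IN={b, d, f} | OUT={d, e, f}
  B3: | IN={d, e, f} | OUT={d, e, f}
  B4: | IN={f} | OUT={}

Merge at B2: OUT[B2] = IN[B3] = {d, e, f}
Applying B2's transfer function to that OUT value gives IN[B2] (row B2 above).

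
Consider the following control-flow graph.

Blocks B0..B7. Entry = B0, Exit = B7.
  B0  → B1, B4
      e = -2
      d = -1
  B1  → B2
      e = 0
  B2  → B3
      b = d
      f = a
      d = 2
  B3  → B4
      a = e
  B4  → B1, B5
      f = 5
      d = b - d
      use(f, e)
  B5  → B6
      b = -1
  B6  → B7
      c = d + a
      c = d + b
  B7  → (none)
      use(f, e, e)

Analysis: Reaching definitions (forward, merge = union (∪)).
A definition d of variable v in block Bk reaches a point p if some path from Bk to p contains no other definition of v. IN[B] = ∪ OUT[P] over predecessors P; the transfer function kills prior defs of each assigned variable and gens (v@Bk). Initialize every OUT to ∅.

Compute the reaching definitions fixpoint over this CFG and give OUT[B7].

Fixpoint table:
  B0:   IN={}   OUT={d@B0, e@B0}
  B1:   IN={a@B3, b@B2, d@B0, d@B4, e@B0, e@B1, f@B4}   OUT={a@B3, b@B2, d@B0, d@B4, e@B1, f@B4}
  B2:   IN={a@B3, b@B2, d@B0, d@B4, e@B1, f@B4}   OUT={a@B3, b@B2, d@B2, e@B1, f@B2}
  B3:   IN={a@B3, b@B2, d@B2, e@B1, f@B2}   OUT={a@B3, b@B2, d@B2, e@B1, f@B2}
  B4:   IN={a@B3, b@B2, d@B0, d@B2, e@B0, e@B1, f@B2}   OUT={a@B3, b@B2, d@B4, e@B0, e@B1, f@B4}
  B5:   IN={a@B3, b@B2, d@B4, e@B0, e@B1, f@B4}   OUT={a@B3, b@B5, d@B4, e@B0, e@B1, f@B4}
  B6:   IN={a@B3, b@B5, d@B4, e@B0, e@B1, f@B4}   OUT={a@B3, b@B5, c@B6, d@B4, e@B0, e@B1, f@B4}
  B7:   IN={a@B3, b@B5, c@B6, d@B4, e@B0, e@B1, f@B4}   OUT={a@B3, b@B5, c@B6, d@B4, e@B0, e@B1, f@B4}

Merge at B7: IN[B7] = OUT[B6] = {a@B3, b@B5, c@B6, d@B4, e@B0, e@B1, f@B4}
Applying B7's transfer function to that IN value gives OUT[B7] (row B7 above).

Answer: {a@B3, b@B5, c@B6, d@B4, e@B0, e@B1, f@B4}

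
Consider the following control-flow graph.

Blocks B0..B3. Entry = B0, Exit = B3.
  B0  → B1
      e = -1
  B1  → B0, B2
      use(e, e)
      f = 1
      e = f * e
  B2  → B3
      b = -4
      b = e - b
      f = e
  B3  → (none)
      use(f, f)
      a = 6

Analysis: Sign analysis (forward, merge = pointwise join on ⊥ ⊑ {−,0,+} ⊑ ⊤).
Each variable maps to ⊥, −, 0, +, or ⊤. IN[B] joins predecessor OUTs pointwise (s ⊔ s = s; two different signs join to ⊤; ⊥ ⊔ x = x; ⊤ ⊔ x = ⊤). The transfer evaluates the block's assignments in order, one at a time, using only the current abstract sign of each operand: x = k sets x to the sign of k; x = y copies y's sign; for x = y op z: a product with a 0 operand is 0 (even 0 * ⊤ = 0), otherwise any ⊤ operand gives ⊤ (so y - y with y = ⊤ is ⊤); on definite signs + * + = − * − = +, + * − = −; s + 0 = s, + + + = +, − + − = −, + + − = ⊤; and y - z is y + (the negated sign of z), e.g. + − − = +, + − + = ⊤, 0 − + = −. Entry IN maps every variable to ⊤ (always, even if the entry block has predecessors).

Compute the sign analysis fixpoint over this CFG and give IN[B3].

Answer: {a: ⊤, b: ⊤, c: ⊤, d: ⊤, e: -, f: -}

Working:
Converged values:
  B0:  IN=(all ⊤)  OUT={e:-; rest ⊤}
  B1:  IN={e:-; rest ⊤}  OUT={e:-, f:+; rest ⊤}
  B2:  IN={e:-, f:+; rest ⊤}  OUT={e:-, f:-; rest ⊤}
  B3:  IN={e:-, f:-; rest ⊤}  OUT={a:+, e:-, f:-; rest ⊤}

Merge at B3: IN[B3] = OUT[B2] = {a: ⊤, b: ⊤, c: ⊤, d: ⊤, e: -, f: -}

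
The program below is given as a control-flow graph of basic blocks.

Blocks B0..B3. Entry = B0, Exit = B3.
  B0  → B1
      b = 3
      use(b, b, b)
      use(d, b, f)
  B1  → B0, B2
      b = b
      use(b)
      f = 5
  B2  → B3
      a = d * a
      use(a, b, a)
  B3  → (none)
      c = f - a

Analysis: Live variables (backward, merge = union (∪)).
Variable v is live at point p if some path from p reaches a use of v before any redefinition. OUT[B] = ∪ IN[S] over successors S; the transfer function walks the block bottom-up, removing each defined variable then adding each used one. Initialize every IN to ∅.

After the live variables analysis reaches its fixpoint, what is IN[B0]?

Answer: {a, d, f}

Derivation:
Fixpoint table:
  B0:  IN={a, d, f}  OUT={a, b, d}
  B1:  IN={a, b, d}  OUT={a, b, d, f}
  B2:  IN={a, b, d, f}  OUT={a, f}
  B3:  IN={a, f}  OUT={}

Merge at B0: OUT[B0] = IN[B1] = {a, b, d}
Applying B0's transfer function to that OUT value gives IN[B0] (row B0 above).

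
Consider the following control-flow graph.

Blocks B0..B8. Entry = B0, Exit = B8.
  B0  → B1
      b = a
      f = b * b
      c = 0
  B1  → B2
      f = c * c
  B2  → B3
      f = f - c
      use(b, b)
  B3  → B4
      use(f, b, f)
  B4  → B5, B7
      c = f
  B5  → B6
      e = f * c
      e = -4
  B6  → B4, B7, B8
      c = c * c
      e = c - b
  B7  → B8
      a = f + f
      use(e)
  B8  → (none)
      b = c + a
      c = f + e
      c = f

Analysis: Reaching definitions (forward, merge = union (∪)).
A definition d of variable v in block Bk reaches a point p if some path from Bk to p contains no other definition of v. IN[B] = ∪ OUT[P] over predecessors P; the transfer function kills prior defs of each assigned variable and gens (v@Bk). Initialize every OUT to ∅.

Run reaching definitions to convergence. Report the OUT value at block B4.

Per-block solution:
  B0:  IN={}  OUT={b@B0, c@B0, f@B0}
  B1:  IN={b@B0, c@B0, f@B0}  OUT={b@B0, c@B0, f@B1}
  B2:  IN={b@B0, c@B0, f@B1}  OUT={b@B0, c@B0, f@B2}
  B3:  IN={b@B0, c@B0, f@B2}  OUT={b@B0, c@B0, f@B2}
  B4:  IN={b@B0, c@B0, c@B6, e@B6, f@B2}  OUT={b@B0, c@B4, e@B6, f@B2}
  B5:  IN={b@B0, c@B4, e@B6, f@B2}  OUT={b@B0, c@B4, e@B5, f@B2}
  B6:  IN={b@B0, c@B4, e@B5, f@B2}  OUT={b@B0, c@B6, e@B6, f@B2}
  B7:  IN={b@B0, c@B4, c@B6, e@B6, f@B2}  OUT={a@B7, b@B0, c@B4, c@B6, e@B6, f@B2}
  B8:  IN={a@B7, b@B0, c@B4, c@B6, e@B6, f@B2}  OUT={a@B7, b@B8, c@B8, e@B6, f@B2}

Merge at B4: IN[B4] = OUT[B3] ⊔ OUT[B6] = {b@B0, c@B0, c@B6, e@B6, f@B2}
Applying B4's transfer function to that IN value gives OUT[B4] (row B4 above).

Answer: {b@B0, c@B4, e@B6, f@B2}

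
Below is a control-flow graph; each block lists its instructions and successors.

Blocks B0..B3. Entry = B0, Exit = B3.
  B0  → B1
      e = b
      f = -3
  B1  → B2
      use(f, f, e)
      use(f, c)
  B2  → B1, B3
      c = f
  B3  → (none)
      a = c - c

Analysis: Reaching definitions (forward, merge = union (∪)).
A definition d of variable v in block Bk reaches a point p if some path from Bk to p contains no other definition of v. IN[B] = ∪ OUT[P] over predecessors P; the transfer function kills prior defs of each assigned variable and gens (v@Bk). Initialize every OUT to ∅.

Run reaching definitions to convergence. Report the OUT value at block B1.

Answer: {c@B2, e@B0, f@B0}

Derivation:
Converged values:
  B0: | IN={} | OUT={e@B0, f@B0}
  B1: | IN={c@B2, e@B0, f@B0} | OUT={c@B2, e@B0, f@B0}
  B2: | IN={c@B2, e@B0, f@B0} | OUT={c@B2, e@B0, f@B0}
  B3: | IN={c@B2, e@B0, f@B0} | OUT={a@B3, c@B2, e@B0, f@B0}

Merge at B1: IN[B1] = OUT[B0] ⊔ OUT[B2] = {c@B2, e@B0, f@B0}
Applying B1's transfer function to that IN value gives OUT[B1] (row B1 above).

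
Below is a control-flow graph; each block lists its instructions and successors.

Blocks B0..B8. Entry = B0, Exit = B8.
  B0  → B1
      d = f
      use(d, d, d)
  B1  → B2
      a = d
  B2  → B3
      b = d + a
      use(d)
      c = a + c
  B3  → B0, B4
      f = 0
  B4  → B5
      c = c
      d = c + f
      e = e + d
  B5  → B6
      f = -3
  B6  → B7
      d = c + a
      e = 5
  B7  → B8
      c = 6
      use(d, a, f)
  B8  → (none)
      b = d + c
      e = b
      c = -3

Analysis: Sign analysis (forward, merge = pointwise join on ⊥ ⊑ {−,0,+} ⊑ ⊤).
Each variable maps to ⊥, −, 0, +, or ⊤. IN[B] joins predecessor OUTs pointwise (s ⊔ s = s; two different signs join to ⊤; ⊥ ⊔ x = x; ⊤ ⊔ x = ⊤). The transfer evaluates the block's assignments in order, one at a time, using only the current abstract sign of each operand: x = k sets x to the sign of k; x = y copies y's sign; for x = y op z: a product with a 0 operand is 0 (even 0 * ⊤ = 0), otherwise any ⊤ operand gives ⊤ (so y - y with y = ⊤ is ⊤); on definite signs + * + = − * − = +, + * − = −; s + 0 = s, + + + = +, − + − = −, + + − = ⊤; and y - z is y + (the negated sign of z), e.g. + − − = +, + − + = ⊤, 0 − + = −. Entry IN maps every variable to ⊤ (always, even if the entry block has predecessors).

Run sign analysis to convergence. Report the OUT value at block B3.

Fixpoint table:
  B0: | IN=(all ⊤) | OUT=(all ⊤)
  B1: | IN=(all ⊤) | OUT=(all ⊤)
  B2: | IN=(all ⊤) | OUT=(all ⊤)
  B3: | IN=(all ⊤) | OUT={f:0; rest ⊤}
  B4: | IN={f:0; rest ⊤} | OUT={f:0; rest ⊤}
  B5: | IN={f:0; rest ⊤} | OUT={f:-; rest ⊤}
  B6: | IN={f:-; rest ⊤} | OUT={e:+, f:-; rest ⊤}
  B7: | IN={e:+, f:-; rest ⊤} | OUT={c:+, e:+, f:-; rest ⊤}
  B8: | IN={c:+, e:+, f:-; rest ⊤} | OUT={c:-, f:-; rest ⊤}

Merge at B3: IN[B3] = OUT[B2] = {a: ⊤, b: ⊤, c: ⊤, d: ⊤, e: ⊤, f: ⊤}
Applying B3's transfer function to that IN value gives OUT[B3] (row B3 above).

Answer: {a: ⊤, b: ⊤, c: ⊤, d: ⊤, e: ⊤, f: 0}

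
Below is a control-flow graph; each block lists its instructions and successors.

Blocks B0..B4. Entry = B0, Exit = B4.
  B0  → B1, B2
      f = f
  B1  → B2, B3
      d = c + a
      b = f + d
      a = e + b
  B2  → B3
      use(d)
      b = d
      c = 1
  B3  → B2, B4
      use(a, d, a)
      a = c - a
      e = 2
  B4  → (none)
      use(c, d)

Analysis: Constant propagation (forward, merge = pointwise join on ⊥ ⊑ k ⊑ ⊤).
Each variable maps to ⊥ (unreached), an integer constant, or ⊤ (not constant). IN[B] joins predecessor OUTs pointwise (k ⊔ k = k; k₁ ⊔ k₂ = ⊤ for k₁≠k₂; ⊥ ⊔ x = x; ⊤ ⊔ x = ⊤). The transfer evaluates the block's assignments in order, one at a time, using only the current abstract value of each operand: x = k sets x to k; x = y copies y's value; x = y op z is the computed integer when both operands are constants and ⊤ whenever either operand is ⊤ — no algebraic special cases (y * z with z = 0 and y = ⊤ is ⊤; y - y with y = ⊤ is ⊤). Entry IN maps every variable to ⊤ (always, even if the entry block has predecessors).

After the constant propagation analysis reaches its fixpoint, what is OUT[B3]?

Answer: {a: ⊤, b: ⊤, c: ⊤, d: ⊤, e: 2, f: ⊤}

Working:
Converged values:
  B0: | IN=(all ⊤) | OUT=(all ⊤)
  B1: | IN=(all ⊤) | OUT=(all ⊤)
  B2: | IN=(all ⊤) | OUT={c:1; rest ⊤}
  B3: | IN=(all ⊤) | OUT={e:2; rest ⊤}
  B4: | IN={e:2; rest ⊤} | OUT={e:2; rest ⊤}

Merge at B3: IN[B3] = OUT[B1] ⊔ OUT[B2] = {a: ⊤, b: ⊤, c: ⊤, d: ⊤, e: ⊤, f: ⊤}
Applying B3's transfer function to that IN value gives OUT[B3] (row B3 above).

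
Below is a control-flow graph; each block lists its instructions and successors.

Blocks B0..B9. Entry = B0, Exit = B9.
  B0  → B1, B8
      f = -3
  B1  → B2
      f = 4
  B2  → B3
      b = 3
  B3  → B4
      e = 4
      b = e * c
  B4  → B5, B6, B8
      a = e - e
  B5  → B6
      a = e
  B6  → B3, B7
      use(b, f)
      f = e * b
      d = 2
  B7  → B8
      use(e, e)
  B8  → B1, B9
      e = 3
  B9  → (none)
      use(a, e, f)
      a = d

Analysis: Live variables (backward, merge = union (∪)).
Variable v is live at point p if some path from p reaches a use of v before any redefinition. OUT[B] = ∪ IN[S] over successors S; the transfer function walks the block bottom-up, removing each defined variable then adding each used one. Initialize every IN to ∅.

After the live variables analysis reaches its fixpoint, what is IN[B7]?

Answer: {a, c, d, e, f}

Trace:
Fixpoint table:
  B0:  IN={a, c, d}  OUT={a, c, d, f}
  B1:  IN={c, d}  OUT={c, d, f}
  B2:  IN={c, d, f}  OUT={c, d, f}
  B3:  IN={c, d, f}  OUT={b, c, d, e, f}
  B4:  IN={b, c, d, e, f}  OUT={a, b, c, d, e, f}
  B5:  IN={b, c, e, f}  OUT={a, b, c, e, f}
  B6:  IN={a, b, c, e, f}  OUT={a, c, d, e, f}
  B7:  IN={a, c, d, e, f}  OUT={a, c, d, f}
  B8:  IN={a, c, d, f}  OUT={a, c, d, e, f}
  B9:  IN={a, d, e, f}  OUT={}

Merge at B7: OUT[B7] = IN[B8] = {a, c, d, f}
Applying B7's transfer function to that OUT value gives IN[B7] (row B7 above).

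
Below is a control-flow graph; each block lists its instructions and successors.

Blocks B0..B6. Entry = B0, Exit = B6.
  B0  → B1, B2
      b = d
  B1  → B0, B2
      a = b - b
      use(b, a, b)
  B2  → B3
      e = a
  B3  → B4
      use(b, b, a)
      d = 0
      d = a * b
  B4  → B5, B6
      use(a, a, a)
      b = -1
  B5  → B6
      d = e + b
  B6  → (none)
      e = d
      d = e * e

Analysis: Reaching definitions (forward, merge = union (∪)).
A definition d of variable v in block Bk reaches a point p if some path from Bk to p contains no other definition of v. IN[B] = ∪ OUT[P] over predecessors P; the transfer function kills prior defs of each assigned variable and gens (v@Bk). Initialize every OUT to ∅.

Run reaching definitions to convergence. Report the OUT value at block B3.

Fixpoint table:
  B0: | IN={a@B1, b@B0} | OUT={a@B1, b@B0}
  B1: | IN={a@B1, b@B0} | OUT={a@B1, b@B0}
  B2: | IN={a@B1, b@B0} | OUT={a@B1, b@B0, e@B2}
  B3: | IN={a@B1, b@B0, e@B2} | OUT={a@B1, b@B0, d@B3, e@B2}
  B4: | IN={a@B1, b@B0, d@B3, e@B2} | OUT={a@B1, b@B4, d@B3, e@B2}
  B5: | IN={a@B1, b@B4, d@B3, e@B2} | OUT={a@B1, b@B4, d@B5, e@B2}
  B6: | IN={a@B1, b@B4, d@B3, d@B5, e@B2} | OUT={a@B1, b@B4, d@B6, e@B6}

Merge at B3: IN[B3] = OUT[B2] = {a@B1, b@B0, e@B2}
Applying B3's transfer function to that IN value gives OUT[B3] (row B3 above).

Answer: {a@B1, b@B0, d@B3, e@B2}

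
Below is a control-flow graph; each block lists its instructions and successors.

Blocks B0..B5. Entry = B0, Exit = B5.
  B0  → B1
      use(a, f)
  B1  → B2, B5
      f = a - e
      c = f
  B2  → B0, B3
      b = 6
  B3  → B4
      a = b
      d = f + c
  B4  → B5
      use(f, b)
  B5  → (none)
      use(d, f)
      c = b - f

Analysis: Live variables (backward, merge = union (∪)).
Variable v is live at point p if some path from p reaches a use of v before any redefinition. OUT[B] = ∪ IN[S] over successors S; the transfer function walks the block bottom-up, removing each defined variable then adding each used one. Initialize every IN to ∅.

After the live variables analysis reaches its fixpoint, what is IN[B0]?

Answer: {a, b, d, e, f}

Derivation:
Converged values:
  B0:   IN={a, b, d, e, f}   OUT={a, b, d, e}
  B1:   IN={a, b, d, e}   OUT={a, b, c, d, e, f}
  B2:   IN={a, c, d, e, f}   OUT={a, b, c, d, e, f}
  B3:   IN={b, c, f}   OUT={b, d, f}
  B4:   IN={b, d, f}   OUT={b, d, f}
  B5:   IN={b, d, f}   OUT={}

Merge at B0: OUT[B0] = IN[B1] = {a, b, d, e}
Applying B0's transfer function to that OUT value gives IN[B0] (row B0 above).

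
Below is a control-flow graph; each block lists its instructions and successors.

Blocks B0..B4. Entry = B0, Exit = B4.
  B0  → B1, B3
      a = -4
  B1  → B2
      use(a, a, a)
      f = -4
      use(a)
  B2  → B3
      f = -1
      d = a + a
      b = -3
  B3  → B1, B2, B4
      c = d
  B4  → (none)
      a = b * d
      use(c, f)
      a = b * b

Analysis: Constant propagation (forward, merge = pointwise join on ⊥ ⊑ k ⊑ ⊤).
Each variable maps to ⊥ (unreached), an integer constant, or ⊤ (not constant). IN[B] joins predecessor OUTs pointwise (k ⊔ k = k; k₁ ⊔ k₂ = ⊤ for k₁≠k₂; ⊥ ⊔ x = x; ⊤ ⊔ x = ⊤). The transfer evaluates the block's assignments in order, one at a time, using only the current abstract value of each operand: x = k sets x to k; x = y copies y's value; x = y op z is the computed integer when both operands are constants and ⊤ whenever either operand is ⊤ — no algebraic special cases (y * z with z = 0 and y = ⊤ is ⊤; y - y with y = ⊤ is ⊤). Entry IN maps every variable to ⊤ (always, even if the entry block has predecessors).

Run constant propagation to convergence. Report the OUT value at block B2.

Fixpoint table:
  B0:  IN=(all ⊤)  OUT={a:-4; rest ⊤}
  B1:  IN={a:-4; rest ⊤}  OUT={a:-4, f:-4; rest ⊤}
  B2:  IN={a:-4; rest ⊤}  OUT={a:-4, b:-3, d:-8, f:-1; rest ⊤}
  B3:  IN={a:-4; rest ⊤}  OUT={a:-4; rest ⊤}
  B4:  IN={a:-4; rest ⊤}  OUT=(all ⊤)

Merge at B2: IN[B2] = OUT[B1] ⊔ OUT[B3] = {a: -4, b: ⊤, c: ⊤, d: ⊤, e: ⊤, f: ⊤}
Applying B2's transfer function to that IN value gives OUT[B2] (row B2 above).

Answer: {a: -4, b: -3, c: ⊤, d: -8, e: ⊤, f: -1}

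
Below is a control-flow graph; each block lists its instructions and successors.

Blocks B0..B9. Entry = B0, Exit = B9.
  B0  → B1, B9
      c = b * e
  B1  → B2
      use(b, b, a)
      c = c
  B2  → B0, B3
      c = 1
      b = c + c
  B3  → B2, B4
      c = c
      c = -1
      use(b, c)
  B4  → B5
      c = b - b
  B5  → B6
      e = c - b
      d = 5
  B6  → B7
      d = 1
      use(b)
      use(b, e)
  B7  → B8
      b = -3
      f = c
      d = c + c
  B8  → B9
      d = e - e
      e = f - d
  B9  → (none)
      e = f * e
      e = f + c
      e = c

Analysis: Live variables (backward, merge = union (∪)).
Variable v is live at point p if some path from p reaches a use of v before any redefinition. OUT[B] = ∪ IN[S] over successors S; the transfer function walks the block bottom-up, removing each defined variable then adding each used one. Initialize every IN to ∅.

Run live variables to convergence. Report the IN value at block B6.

Per-block solution:
  B0:   IN={a, b, e, f}   OUT={a, b, c, e, f}
  B1:   IN={a, b, c, e, f}   OUT={a, e, f}
  B2:   IN={a, e, f}   OUT={a, b, c, e, f}
  B3:   IN={a, b, c, e, f}   OUT={a, b, e, f}
  B4:   IN={b}   OUT={b, c}
  B5:   IN={b, c}   OUT={b, c, e}
  B6:   IN={b, c, e}   OUT={c, e}
  B7:   IN={c, e}   OUT={c, e, f}
  B8:   IN={c, e, f}   OUT={c, e, f}
  B9:   IN={c, e, f}   OUT={}

Merge at B6: OUT[B6] = IN[B7] = {c, e}
Applying B6's transfer function to that OUT value gives IN[B6] (row B6 above).

Answer: {b, c, e}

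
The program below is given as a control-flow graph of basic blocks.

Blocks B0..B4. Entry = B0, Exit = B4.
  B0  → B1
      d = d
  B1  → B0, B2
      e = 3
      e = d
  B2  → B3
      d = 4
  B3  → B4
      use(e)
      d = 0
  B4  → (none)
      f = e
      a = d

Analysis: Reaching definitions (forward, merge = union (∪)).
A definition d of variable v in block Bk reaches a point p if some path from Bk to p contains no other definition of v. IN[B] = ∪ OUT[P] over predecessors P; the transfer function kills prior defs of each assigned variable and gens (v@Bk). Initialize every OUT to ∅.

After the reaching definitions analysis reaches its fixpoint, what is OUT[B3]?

Answer: {d@B3, e@B1}

Working:
Fixpoint table:
  B0:   IN={d@B0, e@B1}   OUT={d@B0, e@B1}
  B1:   IN={d@B0, e@B1}   OUT={d@B0, e@B1}
  B2:   IN={d@B0, e@B1}   OUT={d@B2, e@B1}
  B3:   IN={d@B2, e@B1}   OUT={d@B3, e@B1}
  B4:   IN={d@B3, e@B1}   OUT={a@B4, d@B3, e@B1, f@B4}

Merge at B3: IN[B3] = OUT[B2] = {d@B2, e@B1}
Applying B3's transfer function to that IN value gives OUT[B3] (row B3 above).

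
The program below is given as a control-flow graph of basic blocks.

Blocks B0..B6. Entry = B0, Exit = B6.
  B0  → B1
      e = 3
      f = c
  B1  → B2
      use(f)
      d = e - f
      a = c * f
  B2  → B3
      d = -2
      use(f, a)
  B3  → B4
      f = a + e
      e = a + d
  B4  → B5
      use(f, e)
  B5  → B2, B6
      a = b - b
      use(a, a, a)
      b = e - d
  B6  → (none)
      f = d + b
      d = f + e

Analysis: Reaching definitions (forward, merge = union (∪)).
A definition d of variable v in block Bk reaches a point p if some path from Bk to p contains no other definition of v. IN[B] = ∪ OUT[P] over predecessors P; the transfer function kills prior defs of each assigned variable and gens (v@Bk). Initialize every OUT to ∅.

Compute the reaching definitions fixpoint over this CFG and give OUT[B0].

Per-block solution:
  B0:   IN={}   OUT={e@B0, f@B0}
  B1:   IN={e@B0, f@B0}   OUT={a@B1, d@B1, e@B0, f@B0}
  B2:   IN={a@B1, a@B5, b@B5, d@B1, d@B2, e@B0, e@B3, f@B0, f@B3}   OUT={a@B1, a@B5, b@B5, d@B2, e@B0, e@B3, f@B0, f@B3}
  B3:   IN={a@B1, a@B5, b@B5, d@B2, e@B0, e@B3, f@B0, f@B3}   OUT={a@B1, a@B5, b@B5, d@B2, e@B3, f@B3}
  B4:   IN={a@B1, a@B5, b@B5, d@B2, e@B3, f@B3}   OUT={a@B1, a@B5, b@B5, d@B2, e@B3, f@B3}
  B5:   IN={a@B1, a@B5, b@B5, d@B2, e@B3, f@B3}   OUT={a@B5, b@B5, d@B2, e@B3, f@B3}
  B6:   IN={a@B5, b@B5, d@B2, e@B3, f@B3}   OUT={a@B5, b@B5, d@B6, e@B3, f@B6}

B0 is the boundary node: IN[B0] = {}
Applying B0's transfer function to that IN value gives OUT[B0] (row B0 above).

Answer: {e@B0, f@B0}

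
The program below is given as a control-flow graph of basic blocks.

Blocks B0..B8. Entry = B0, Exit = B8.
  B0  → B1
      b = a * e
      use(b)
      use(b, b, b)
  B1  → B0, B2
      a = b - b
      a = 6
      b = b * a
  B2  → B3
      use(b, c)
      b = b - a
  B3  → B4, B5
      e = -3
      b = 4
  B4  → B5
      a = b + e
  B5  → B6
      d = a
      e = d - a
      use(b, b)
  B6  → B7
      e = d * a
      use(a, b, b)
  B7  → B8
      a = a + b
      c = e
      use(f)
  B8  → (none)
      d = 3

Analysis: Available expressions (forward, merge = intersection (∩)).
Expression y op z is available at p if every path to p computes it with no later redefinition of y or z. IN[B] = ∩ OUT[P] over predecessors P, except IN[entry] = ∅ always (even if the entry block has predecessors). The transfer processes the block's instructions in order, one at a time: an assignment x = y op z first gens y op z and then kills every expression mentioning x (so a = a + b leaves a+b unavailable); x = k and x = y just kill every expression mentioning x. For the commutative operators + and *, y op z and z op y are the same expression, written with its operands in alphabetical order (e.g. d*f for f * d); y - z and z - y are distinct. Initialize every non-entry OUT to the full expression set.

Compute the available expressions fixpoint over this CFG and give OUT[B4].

Fixpoint table:
  B0:   IN={}   OUT={a*e}
  B1:   IN={a*e}   OUT={}
  B2:   IN={}   OUT={}
  B3:   IN={}   OUT={}
  B4:   IN={}   OUT={b+e}
  B5:   IN={}   OUT={d-a}
  B6:   IN={d-a}   OUT={a*d, d-a}
  B7:   IN={a*d, d-a}   OUT={}
  B8:   IN={}   OUT={}

Merge at B4: IN[B4] = OUT[B3] = {}
Applying B4's transfer function to that IN value gives OUT[B4] (row B4 above).

Answer: {b+e}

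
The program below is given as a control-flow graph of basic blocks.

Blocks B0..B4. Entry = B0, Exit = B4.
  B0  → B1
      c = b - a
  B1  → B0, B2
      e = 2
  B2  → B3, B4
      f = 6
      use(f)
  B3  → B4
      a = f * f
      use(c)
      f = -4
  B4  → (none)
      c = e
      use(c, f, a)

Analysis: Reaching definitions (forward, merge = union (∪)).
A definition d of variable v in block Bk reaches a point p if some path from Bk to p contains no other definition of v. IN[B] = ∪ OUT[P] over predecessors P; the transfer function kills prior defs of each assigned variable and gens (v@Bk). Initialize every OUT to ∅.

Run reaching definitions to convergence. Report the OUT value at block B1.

Converged values:
  B0: | IN={c@B0, e@B1} | OUT={c@B0, e@B1}
  B1: | IN={c@B0, e@B1} | OUT={c@B0, e@B1}
  B2: | IN={c@B0, e@B1} | OUT={c@B0, e@B1, f@B2}
  B3: | IN={c@B0, e@B1, f@B2} | OUT={a@B3, c@B0, e@B1, f@B3}
  B4: | IN={a@B3, c@B0, e@B1, f@B2, f@B3} | OUT={a@B3, c@B4, e@B1, f@B2, f@B3}

Merge at B1: IN[B1] = OUT[B0] = {c@B0, e@B1}
Applying B1's transfer function to that IN value gives OUT[B1] (row B1 above).

Answer: {c@B0, e@B1}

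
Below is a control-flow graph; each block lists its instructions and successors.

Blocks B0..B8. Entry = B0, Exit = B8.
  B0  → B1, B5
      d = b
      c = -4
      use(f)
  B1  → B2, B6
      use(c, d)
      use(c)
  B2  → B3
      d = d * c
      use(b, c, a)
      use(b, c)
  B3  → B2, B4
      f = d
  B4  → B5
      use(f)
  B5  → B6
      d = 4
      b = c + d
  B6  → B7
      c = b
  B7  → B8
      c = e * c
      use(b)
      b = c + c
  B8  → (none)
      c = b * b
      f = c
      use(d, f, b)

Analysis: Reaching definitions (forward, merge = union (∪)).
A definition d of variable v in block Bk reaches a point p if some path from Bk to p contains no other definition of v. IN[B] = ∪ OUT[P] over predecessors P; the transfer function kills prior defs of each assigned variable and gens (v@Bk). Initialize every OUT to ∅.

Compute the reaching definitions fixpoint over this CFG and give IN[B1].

Answer: {c@B0, d@B0}

Working:
Per-block solution:
  B0:  IN={}  OUT={c@B0, d@B0}
  B1:  IN={c@B0, d@B0}  OUT={c@B0, d@B0}
  B2:  IN={c@B0, d@B0, d@B2, f@B3}  OUT={c@B0, d@B2, f@B3}
  B3:  IN={c@B0, d@B2, f@B3}  OUT={c@B0, d@B2, f@B3}
  B4:  IN={c@B0, d@B2, f@B3}  OUT={c@B0, d@B2, f@B3}
  B5:  IN={c@B0, d@B0, d@B2, f@B3}  OUT={b@B5, c@B0, d@B5, f@B3}
  B6:  IN={b@B5, c@B0, d@B0, d@B5, f@B3}  OUT={b@B5, c@B6, d@B0, d@B5, f@B3}
  B7:  IN={b@B5, c@B6, d@B0, d@B5, f@B3}  OUT={b@B7, c@B7, d@B0, d@B5, f@B3}
  B8:  IN={b@B7, c@B7, d@B0, d@B5, f@B3}  OUT={b@B7, c@B8, d@B0, d@B5, f@B8}

Merge at B1: IN[B1] = OUT[B0] = {c@B0, d@B0}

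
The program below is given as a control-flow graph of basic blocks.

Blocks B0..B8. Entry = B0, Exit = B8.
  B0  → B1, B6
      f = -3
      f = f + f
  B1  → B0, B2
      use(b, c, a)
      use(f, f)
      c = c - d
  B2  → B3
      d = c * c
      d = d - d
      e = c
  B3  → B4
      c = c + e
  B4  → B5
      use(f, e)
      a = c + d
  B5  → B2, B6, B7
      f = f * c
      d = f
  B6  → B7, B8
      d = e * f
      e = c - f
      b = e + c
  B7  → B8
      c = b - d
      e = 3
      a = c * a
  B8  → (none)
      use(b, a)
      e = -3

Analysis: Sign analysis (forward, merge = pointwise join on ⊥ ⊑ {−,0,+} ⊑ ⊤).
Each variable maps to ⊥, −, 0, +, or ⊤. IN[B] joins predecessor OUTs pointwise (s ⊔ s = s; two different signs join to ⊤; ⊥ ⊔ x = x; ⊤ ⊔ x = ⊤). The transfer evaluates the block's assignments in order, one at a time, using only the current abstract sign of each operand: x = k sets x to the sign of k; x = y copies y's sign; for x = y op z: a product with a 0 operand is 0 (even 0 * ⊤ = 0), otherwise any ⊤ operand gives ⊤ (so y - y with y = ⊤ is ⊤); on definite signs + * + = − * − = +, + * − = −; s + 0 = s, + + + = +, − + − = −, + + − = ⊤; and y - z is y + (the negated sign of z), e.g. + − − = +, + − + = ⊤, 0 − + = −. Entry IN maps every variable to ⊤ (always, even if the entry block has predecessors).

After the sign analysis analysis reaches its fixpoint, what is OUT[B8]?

Answer: {a: ⊤, b: ⊤, c: ⊤, d: ⊤, e: -, f: ⊤}

Working:
Converged values:
  B0:   IN=(all ⊤)   OUT={f:-; rest ⊤}
  B1:   IN={f:-; rest ⊤}   OUT={f:-; rest ⊤}
  B2:   IN=(all ⊤)   OUT=(all ⊤)
  B3:   IN=(all ⊤)   OUT=(all ⊤)
  B4:   IN=(all ⊤)   OUT=(all ⊤)
  B5:   IN=(all ⊤)   OUT=(all ⊤)
  B6:   IN=(all ⊤)   OUT=(all ⊤)
  B7:   IN=(all ⊤)   OUT={e:+; rest ⊤}
  B8:   IN=(all ⊤)   OUT={e:-; rest ⊤}

Merge at B8: IN[B8] = OUT[B6] ⊔ OUT[B7] = {a: ⊤, b: ⊤, c: ⊤, d: ⊤, e: ⊤, f: ⊤}
Applying B8's transfer function to that IN value gives OUT[B8] (row B8 above).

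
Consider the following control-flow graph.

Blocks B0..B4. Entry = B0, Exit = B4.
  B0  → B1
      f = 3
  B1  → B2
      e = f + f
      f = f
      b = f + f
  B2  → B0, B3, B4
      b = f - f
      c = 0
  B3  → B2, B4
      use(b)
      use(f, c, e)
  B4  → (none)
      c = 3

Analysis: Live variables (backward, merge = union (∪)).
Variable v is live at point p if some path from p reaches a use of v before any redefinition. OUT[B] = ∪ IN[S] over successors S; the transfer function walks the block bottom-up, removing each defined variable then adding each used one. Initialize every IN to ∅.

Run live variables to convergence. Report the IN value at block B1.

Fixpoint table:
  B0:   IN={}   OUT={f}
  B1:   IN={f}   OUT={e, f}
  B2:   IN={e, f}   OUT={b, c, e, f}
  B3:   IN={b, c, e, f}   OUT={e, f}
  B4:   IN={}   OUT={}

Merge at B1: OUT[B1] = IN[B2] = {e, f}
Applying B1's transfer function to that OUT value gives IN[B1] (row B1 above).

Answer: {f}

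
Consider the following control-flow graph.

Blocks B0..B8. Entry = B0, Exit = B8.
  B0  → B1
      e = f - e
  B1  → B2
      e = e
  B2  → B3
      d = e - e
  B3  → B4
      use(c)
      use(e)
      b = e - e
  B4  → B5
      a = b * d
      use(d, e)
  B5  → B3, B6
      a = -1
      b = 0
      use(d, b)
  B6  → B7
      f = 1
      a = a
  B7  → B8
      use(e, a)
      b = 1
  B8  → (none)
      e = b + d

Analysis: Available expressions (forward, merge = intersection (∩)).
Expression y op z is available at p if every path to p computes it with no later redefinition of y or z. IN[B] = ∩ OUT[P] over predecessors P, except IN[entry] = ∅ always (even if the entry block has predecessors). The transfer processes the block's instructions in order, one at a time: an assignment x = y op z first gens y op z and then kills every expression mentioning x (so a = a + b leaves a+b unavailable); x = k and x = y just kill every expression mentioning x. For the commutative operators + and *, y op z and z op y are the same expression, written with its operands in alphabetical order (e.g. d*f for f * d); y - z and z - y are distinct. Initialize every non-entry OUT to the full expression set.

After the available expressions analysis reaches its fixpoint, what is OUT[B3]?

Per-block solution:
  B0:  IN={}  OUT={}
  B1:  IN={}  OUT={}
  B2:  IN={}  OUT={e-e}
  B3:  IN={e-e}  OUT={e-e}
  B4:  IN={e-e}  OUT={b*d, e-e}
  B5:  IN={b*d, e-e}  OUT={e-e}
  B6:  IN={e-e}  OUT={e-e}
  B7:  IN={e-e}  OUT={e-e}
  B8:  IN={e-e}  OUT={b+d}

Merge at B3: IN[B3] = OUT[B2] ∩ OUT[B5] = {e-e}
Applying B3's transfer function to that IN value gives OUT[B3] (row B3 above).

Answer: {e-e}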